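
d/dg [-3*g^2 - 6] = -6*g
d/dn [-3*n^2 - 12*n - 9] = -6*n - 12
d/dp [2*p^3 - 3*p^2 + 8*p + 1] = 6*p^2 - 6*p + 8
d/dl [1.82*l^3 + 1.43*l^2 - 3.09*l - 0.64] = 5.46*l^2 + 2.86*l - 3.09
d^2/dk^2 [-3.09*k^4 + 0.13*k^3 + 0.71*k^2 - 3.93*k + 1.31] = -37.08*k^2 + 0.78*k + 1.42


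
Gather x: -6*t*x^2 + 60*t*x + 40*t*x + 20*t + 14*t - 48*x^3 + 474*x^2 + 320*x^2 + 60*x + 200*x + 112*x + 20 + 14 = 34*t - 48*x^3 + x^2*(794 - 6*t) + x*(100*t + 372) + 34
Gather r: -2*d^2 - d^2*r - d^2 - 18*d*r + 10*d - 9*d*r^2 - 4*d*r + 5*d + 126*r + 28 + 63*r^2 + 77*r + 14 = -3*d^2 + 15*d + r^2*(63 - 9*d) + r*(-d^2 - 22*d + 203) + 42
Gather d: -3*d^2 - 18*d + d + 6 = -3*d^2 - 17*d + 6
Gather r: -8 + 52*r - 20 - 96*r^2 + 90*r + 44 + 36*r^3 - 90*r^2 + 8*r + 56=36*r^3 - 186*r^2 + 150*r + 72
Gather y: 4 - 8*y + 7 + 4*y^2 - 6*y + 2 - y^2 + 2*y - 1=3*y^2 - 12*y + 12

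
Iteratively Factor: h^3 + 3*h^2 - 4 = (h - 1)*(h^2 + 4*h + 4) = (h - 1)*(h + 2)*(h + 2)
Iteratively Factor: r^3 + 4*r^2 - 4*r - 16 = (r - 2)*(r^2 + 6*r + 8) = (r - 2)*(r + 4)*(r + 2)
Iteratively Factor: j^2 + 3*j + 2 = (j + 1)*(j + 2)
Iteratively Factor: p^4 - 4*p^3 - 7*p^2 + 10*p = (p)*(p^3 - 4*p^2 - 7*p + 10) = p*(p + 2)*(p^2 - 6*p + 5) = p*(p - 5)*(p + 2)*(p - 1)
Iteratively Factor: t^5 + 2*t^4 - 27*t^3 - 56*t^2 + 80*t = (t - 1)*(t^4 + 3*t^3 - 24*t^2 - 80*t) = (t - 5)*(t - 1)*(t^3 + 8*t^2 + 16*t) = (t - 5)*(t - 1)*(t + 4)*(t^2 + 4*t) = (t - 5)*(t - 1)*(t + 4)^2*(t)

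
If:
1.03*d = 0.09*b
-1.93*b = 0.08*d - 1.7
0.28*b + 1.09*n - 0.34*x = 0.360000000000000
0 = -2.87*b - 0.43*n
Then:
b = 0.88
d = 0.08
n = -5.86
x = -19.12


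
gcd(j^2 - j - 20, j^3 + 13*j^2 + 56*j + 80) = j + 4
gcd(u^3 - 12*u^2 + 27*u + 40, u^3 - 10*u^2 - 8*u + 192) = u - 8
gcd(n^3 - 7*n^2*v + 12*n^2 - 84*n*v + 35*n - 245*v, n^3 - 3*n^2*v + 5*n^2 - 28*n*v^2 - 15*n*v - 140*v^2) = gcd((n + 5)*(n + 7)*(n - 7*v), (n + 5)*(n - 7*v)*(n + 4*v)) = -n^2 + 7*n*v - 5*n + 35*v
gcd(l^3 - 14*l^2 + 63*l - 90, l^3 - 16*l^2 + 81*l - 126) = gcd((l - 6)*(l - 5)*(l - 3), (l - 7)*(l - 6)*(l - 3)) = l^2 - 9*l + 18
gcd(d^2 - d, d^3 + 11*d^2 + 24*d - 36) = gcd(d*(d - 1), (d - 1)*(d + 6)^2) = d - 1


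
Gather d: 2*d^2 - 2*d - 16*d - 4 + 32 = 2*d^2 - 18*d + 28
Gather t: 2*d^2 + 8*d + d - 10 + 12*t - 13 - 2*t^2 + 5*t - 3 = 2*d^2 + 9*d - 2*t^2 + 17*t - 26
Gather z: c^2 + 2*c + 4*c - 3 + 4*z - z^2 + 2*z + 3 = c^2 + 6*c - z^2 + 6*z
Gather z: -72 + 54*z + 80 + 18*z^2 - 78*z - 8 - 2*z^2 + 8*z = 16*z^2 - 16*z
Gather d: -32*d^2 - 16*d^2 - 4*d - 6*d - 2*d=-48*d^2 - 12*d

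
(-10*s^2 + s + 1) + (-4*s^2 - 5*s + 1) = -14*s^2 - 4*s + 2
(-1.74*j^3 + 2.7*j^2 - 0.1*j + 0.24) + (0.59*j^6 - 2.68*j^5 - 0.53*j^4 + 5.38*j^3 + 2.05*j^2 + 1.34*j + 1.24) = 0.59*j^6 - 2.68*j^5 - 0.53*j^4 + 3.64*j^3 + 4.75*j^2 + 1.24*j + 1.48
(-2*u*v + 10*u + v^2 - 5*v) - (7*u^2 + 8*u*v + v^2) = -7*u^2 - 10*u*v + 10*u - 5*v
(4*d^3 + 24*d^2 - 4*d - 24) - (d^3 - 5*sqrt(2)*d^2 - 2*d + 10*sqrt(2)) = 3*d^3 + 5*sqrt(2)*d^2 + 24*d^2 - 2*d - 24 - 10*sqrt(2)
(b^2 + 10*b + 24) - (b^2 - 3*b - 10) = 13*b + 34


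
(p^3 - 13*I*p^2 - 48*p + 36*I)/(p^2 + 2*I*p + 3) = (p^2 - 12*I*p - 36)/(p + 3*I)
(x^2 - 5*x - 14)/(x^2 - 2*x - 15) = (-x^2 + 5*x + 14)/(-x^2 + 2*x + 15)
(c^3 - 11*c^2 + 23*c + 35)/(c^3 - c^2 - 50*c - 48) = (c^2 - 12*c + 35)/(c^2 - 2*c - 48)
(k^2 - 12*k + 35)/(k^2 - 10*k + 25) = (k - 7)/(k - 5)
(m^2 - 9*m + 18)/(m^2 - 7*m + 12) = (m - 6)/(m - 4)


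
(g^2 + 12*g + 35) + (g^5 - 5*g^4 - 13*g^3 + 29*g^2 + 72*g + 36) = g^5 - 5*g^4 - 13*g^3 + 30*g^2 + 84*g + 71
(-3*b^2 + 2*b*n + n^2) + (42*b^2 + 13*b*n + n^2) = 39*b^2 + 15*b*n + 2*n^2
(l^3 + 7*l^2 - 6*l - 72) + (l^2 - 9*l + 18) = l^3 + 8*l^2 - 15*l - 54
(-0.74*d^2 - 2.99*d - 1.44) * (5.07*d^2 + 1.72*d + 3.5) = -3.7518*d^4 - 16.4321*d^3 - 15.0336*d^2 - 12.9418*d - 5.04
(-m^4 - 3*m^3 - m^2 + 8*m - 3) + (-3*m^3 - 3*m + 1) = -m^4 - 6*m^3 - m^2 + 5*m - 2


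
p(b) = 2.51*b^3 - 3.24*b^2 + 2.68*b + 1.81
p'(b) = 7.53*b^2 - 6.48*b + 2.68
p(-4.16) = -246.11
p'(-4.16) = 159.95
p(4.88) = 229.43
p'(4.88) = 150.38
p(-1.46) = -16.82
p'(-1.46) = 28.19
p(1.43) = 6.36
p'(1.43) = 8.81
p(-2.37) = -56.15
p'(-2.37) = 60.33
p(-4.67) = -337.00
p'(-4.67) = 197.16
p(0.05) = 1.94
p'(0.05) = 2.37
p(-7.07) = -1066.11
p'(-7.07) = 424.88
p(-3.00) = -103.16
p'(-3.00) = 89.89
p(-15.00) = -9238.64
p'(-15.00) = 1794.13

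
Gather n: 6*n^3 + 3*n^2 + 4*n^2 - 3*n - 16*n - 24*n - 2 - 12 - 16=6*n^3 + 7*n^2 - 43*n - 30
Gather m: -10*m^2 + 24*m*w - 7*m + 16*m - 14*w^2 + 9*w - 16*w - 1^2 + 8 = -10*m^2 + m*(24*w + 9) - 14*w^2 - 7*w + 7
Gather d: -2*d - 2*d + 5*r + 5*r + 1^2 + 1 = -4*d + 10*r + 2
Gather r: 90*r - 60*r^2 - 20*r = -60*r^2 + 70*r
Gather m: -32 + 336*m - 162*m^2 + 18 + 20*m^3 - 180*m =20*m^3 - 162*m^2 + 156*m - 14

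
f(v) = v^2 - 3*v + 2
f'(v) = 2*v - 3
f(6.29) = 22.69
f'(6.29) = 9.58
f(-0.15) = 2.47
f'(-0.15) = -3.30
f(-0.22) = 2.71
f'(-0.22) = -3.44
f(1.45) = -0.25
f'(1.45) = -0.10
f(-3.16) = 21.47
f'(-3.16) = -9.32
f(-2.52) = 15.91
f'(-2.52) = -8.04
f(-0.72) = 4.68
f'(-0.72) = -4.44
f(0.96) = 0.04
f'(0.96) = -1.08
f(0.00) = 2.00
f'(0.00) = -3.00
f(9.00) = 56.00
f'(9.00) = 15.00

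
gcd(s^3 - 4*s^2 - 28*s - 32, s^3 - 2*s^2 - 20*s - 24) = s^2 + 4*s + 4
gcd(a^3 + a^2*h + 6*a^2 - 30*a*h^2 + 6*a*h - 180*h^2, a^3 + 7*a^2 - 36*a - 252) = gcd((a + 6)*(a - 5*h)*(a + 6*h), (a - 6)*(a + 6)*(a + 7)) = a + 6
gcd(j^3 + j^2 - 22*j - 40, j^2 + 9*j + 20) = j + 4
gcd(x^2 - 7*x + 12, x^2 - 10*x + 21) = x - 3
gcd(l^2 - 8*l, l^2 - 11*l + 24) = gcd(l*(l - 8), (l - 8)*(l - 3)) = l - 8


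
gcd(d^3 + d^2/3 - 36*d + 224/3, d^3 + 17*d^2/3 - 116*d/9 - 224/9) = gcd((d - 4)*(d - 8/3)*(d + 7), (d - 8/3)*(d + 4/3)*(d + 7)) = d^2 + 13*d/3 - 56/3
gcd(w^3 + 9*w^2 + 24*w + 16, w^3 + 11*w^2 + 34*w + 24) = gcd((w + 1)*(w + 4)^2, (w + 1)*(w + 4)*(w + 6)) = w^2 + 5*w + 4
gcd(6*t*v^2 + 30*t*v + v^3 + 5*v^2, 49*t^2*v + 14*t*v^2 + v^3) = v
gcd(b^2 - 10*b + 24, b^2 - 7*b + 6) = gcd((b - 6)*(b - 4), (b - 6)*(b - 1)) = b - 6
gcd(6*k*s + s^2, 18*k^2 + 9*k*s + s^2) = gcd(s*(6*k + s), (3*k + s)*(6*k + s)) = 6*k + s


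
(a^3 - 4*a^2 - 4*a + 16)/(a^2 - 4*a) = a - 4/a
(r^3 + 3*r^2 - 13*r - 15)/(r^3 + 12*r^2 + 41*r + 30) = (r - 3)/(r + 6)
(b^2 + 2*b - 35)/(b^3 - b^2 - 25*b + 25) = (b + 7)/(b^2 + 4*b - 5)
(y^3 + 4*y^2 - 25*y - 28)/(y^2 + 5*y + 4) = (y^2 + 3*y - 28)/(y + 4)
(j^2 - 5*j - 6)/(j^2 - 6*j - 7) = (j - 6)/(j - 7)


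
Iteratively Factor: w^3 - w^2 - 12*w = (w + 3)*(w^2 - 4*w) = w*(w + 3)*(w - 4)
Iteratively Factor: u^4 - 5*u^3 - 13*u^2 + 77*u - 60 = (u + 4)*(u^3 - 9*u^2 + 23*u - 15) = (u - 1)*(u + 4)*(u^2 - 8*u + 15) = (u - 3)*(u - 1)*(u + 4)*(u - 5)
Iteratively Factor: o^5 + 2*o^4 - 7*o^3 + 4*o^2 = (o - 1)*(o^4 + 3*o^3 - 4*o^2) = o*(o - 1)*(o^3 + 3*o^2 - 4*o) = o*(o - 1)^2*(o^2 + 4*o) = o^2*(o - 1)^2*(o + 4)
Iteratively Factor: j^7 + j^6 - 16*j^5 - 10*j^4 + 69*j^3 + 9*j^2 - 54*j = (j - 3)*(j^6 + 4*j^5 - 4*j^4 - 22*j^3 + 3*j^2 + 18*j) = j*(j - 3)*(j^5 + 4*j^4 - 4*j^3 - 22*j^2 + 3*j + 18) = j*(j - 3)*(j - 1)*(j^4 + 5*j^3 + j^2 - 21*j - 18) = j*(j - 3)*(j - 1)*(j + 3)*(j^3 + 2*j^2 - 5*j - 6) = j*(j - 3)*(j - 1)*(j + 3)^2*(j^2 - j - 2) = j*(j - 3)*(j - 1)*(j + 1)*(j + 3)^2*(j - 2)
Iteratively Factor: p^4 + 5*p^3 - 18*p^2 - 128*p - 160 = (p - 5)*(p^3 + 10*p^2 + 32*p + 32) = (p - 5)*(p + 2)*(p^2 + 8*p + 16) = (p - 5)*(p + 2)*(p + 4)*(p + 4)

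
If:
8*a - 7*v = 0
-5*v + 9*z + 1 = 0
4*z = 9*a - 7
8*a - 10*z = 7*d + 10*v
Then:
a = 413/407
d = -326/259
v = 472/407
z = 217/407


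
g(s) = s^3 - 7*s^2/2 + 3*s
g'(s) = 3*s^2 - 7*s + 3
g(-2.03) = -28.88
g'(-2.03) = 29.57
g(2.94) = 3.98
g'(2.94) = 8.35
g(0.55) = 0.76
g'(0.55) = 0.06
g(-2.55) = -46.99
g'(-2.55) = 40.36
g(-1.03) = -7.90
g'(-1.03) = 13.39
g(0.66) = 0.74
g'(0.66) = -0.31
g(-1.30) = -12.01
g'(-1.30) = 17.17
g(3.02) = 4.68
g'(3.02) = 9.22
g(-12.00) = -2268.00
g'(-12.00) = 519.00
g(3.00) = 4.50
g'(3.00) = 9.00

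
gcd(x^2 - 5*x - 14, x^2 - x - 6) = x + 2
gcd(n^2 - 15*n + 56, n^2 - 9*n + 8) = n - 8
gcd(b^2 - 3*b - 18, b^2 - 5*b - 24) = b + 3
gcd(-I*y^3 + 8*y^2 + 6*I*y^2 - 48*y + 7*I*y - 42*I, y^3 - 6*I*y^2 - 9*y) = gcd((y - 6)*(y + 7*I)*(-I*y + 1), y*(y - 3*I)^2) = 1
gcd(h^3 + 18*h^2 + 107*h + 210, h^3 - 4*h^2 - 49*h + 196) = h + 7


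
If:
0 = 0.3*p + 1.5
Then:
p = -5.00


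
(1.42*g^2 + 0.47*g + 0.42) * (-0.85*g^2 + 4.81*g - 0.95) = -1.207*g^4 + 6.4307*g^3 + 0.5547*g^2 + 1.5737*g - 0.399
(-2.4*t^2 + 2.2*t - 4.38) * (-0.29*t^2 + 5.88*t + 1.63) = 0.696*t^4 - 14.75*t^3 + 10.2942*t^2 - 22.1684*t - 7.1394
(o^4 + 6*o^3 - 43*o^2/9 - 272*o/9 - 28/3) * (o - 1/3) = o^5 + 17*o^4/3 - 61*o^3/9 - 773*o^2/27 + 20*o/27 + 28/9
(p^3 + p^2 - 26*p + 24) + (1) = p^3 + p^2 - 26*p + 25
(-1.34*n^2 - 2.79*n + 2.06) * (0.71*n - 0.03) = -0.9514*n^3 - 1.9407*n^2 + 1.5463*n - 0.0618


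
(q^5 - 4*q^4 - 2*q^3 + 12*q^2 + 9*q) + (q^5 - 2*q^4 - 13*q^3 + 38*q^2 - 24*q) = 2*q^5 - 6*q^4 - 15*q^3 + 50*q^2 - 15*q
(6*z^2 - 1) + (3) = 6*z^2 + 2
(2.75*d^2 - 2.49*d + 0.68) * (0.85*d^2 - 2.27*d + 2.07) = 2.3375*d^4 - 8.359*d^3 + 11.9228*d^2 - 6.6979*d + 1.4076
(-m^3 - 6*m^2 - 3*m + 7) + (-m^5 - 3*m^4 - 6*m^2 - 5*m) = -m^5 - 3*m^4 - m^3 - 12*m^2 - 8*m + 7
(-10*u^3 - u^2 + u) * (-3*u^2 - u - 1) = 30*u^5 + 13*u^4 + 8*u^3 - u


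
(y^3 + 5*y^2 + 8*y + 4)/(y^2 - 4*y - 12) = (y^2 + 3*y + 2)/(y - 6)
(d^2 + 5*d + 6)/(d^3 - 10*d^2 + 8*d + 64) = (d + 3)/(d^2 - 12*d + 32)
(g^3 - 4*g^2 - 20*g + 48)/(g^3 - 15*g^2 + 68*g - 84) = (g + 4)/(g - 7)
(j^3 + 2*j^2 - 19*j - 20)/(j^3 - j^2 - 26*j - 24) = (j^2 + j - 20)/(j^2 - 2*j - 24)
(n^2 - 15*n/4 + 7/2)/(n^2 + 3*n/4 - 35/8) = 2*(n - 2)/(2*n + 5)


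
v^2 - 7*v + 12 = (v - 4)*(v - 3)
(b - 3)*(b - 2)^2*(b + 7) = b^4 - 33*b^2 + 100*b - 84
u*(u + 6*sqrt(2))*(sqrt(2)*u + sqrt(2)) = sqrt(2)*u^3 + sqrt(2)*u^2 + 12*u^2 + 12*u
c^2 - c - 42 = (c - 7)*(c + 6)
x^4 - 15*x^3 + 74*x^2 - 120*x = x*(x - 6)*(x - 5)*(x - 4)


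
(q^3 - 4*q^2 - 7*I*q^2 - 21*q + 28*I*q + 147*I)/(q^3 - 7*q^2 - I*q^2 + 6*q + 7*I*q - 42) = (q^2 + q*(3 - 7*I) - 21*I)/(q^2 - I*q + 6)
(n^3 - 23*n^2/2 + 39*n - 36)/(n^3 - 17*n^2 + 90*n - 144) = (n^2 - 11*n/2 + 6)/(n^2 - 11*n + 24)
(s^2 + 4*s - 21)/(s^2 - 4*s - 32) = (-s^2 - 4*s + 21)/(-s^2 + 4*s + 32)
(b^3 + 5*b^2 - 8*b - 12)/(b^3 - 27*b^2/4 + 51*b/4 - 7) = 4*(b^3 + 5*b^2 - 8*b - 12)/(4*b^3 - 27*b^2 + 51*b - 28)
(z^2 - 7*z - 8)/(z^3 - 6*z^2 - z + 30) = (z^2 - 7*z - 8)/(z^3 - 6*z^2 - z + 30)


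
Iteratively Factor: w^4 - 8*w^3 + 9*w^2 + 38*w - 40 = (w - 1)*(w^3 - 7*w^2 + 2*w + 40) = (w - 1)*(w + 2)*(w^2 - 9*w + 20) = (w - 4)*(w - 1)*(w + 2)*(w - 5)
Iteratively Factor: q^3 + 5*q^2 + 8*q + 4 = (q + 2)*(q^2 + 3*q + 2) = (q + 1)*(q + 2)*(q + 2)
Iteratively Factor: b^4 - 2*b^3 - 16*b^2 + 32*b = (b - 2)*(b^3 - 16*b) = (b - 4)*(b - 2)*(b^2 + 4*b) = b*(b - 4)*(b - 2)*(b + 4)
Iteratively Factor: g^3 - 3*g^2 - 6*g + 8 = (g - 4)*(g^2 + g - 2) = (g - 4)*(g + 2)*(g - 1)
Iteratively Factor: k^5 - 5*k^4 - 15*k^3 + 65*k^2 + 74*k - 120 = (k - 5)*(k^4 - 15*k^2 - 10*k + 24) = (k - 5)*(k - 4)*(k^3 + 4*k^2 + k - 6) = (k - 5)*(k - 4)*(k - 1)*(k^2 + 5*k + 6) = (k - 5)*(k - 4)*(k - 1)*(k + 2)*(k + 3)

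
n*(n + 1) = n^2 + n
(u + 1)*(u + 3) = u^2 + 4*u + 3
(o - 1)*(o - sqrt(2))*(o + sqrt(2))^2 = o^4 - o^3 + sqrt(2)*o^3 - 2*o^2 - sqrt(2)*o^2 - 2*sqrt(2)*o + 2*o + 2*sqrt(2)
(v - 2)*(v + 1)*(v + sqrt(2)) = v^3 - v^2 + sqrt(2)*v^2 - 2*v - sqrt(2)*v - 2*sqrt(2)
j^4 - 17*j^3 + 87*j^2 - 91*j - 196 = (j - 7)^2*(j - 4)*(j + 1)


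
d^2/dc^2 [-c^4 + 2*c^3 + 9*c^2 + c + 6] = -12*c^2 + 12*c + 18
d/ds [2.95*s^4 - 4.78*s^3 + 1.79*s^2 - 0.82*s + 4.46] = 11.8*s^3 - 14.34*s^2 + 3.58*s - 0.82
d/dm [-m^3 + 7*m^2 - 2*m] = -3*m^2 + 14*m - 2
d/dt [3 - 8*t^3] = -24*t^2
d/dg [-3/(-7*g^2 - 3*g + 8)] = 3*(-14*g - 3)/(7*g^2 + 3*g - 8)^2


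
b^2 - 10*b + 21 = (b - 7)*(b - 3)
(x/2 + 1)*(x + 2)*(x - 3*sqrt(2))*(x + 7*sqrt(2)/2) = x^4/2 + sqrt(2)*x^3/4 + 2*x^3 - 17*x^2/2 + sqrt(2)*x^2 - 42*x + sqrt(2)*x - 42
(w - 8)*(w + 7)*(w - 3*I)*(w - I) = w^4 - w^3 - 4*I*w^3 - 59*w^2 + 4*I*w^2 + 3*w + 224*I*w + 168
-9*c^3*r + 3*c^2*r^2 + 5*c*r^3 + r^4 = r*(-c + r)*(3*c + r)^2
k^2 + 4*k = k*(k + 4)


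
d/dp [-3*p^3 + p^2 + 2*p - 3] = -9*p^2 + 2*p + 2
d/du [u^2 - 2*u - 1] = 2*u - 2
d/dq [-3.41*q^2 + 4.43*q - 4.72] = 4.43 - 6.82*q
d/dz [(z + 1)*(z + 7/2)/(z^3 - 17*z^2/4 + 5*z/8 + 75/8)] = 16*(-4*z^4 - 36*z^3 + 37*z^2 + 194*z + 160)/(64*z^6 - 544*z^5 + 1236*z^4 + 860*z^3 - 5075*z^2 + 750*z + 5625)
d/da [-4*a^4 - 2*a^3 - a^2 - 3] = 2*a*(-8*a^2 - 3*a - 1)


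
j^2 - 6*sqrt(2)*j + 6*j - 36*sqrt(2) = (j + 6)*(j - 6*sqrt(2))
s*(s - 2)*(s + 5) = s^3 + 3*s^2 - 10*s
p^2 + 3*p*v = p*(p + 3*v)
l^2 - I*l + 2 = (l - 2*I)*(l + I)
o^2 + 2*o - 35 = (o - 5)*(o + 7)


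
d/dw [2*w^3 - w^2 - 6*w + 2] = 6*w^2 - 2*w - 6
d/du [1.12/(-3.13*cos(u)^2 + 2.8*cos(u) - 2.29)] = (3.136 - 7.0112*cos(u))*sin(u)/(3.13*cos(u)^2 - 2.8*cos(u) + 2.29)^2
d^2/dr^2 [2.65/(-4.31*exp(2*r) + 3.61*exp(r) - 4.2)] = (-2.65*(8.62*exp(r) - 3.61)*(17.24*exp(r) - 7.22)*exp(r) + (45.686*exp(r) - 9.5665)*(4.31*exp(2*r) - 3.61*exp(r) + 4.2))*exp(r)/(4.31*exp(2*r) - 3.61*exp(r) + 4.2)^3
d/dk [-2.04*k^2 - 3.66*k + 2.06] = -4.08*k - 3.66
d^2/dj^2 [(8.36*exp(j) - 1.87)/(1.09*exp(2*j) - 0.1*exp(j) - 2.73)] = (9.93251600000002*exp(4*j) - 7.975748*exp(3*j) + 149.872602*exp(2*j) - 24.559216*exp(j) + 62.816754)*exp(j)/(1.295029*exp(6*j) - 0.35643*exp(5*j) - 9.697839*exp(4*j) + 1.78442*exp(3*j) + 24.289083*exp(2*j) - 2.23587*exp(j) - 20.346417)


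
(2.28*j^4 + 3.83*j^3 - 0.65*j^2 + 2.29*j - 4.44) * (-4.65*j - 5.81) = -10.602*j^5 - 31.0563*j^4 - 19.2298*j^3 - 6.872*j^2 + 7.3411*j + 25.7964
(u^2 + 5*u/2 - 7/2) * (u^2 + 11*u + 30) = u^4 + 27*u^3/2 + 54*u^2 + 73*u/2 - 105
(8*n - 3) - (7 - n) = 9*n - 10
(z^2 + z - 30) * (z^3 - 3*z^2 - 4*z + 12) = z^5 - 2*z^4 - 37*z^3 + 98*z^2 + 132*z - 360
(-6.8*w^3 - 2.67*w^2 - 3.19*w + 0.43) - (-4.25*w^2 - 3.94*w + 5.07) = -6.8*w^3 + 1.58*w^2 + 0.75*w - 4.64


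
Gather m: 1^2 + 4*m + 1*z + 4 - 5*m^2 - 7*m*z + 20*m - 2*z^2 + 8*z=-5*m^2 + m*(24 - 7*z) - 2*z^2 + 9*z + 5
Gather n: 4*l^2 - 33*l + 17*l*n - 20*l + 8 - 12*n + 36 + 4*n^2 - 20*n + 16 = 4*l^2 - 53*l + 4*n^2 + n*(17*l - 32) + 60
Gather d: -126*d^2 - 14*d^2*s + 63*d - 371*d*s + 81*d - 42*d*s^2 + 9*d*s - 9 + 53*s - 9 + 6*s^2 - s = d^2*(-14*s - 126) + d*(-42*s^2 - 362*s + 144) + 6*s^2 + 52*s - 18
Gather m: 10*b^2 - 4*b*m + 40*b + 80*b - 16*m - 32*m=10*b^2 + 120*b + m*(-4*b - 48)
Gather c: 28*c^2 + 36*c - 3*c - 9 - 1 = 28*c^2 + 33*c - 10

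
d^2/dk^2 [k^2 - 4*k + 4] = 2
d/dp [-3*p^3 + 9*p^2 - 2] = 9*p*(2 - p)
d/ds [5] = 0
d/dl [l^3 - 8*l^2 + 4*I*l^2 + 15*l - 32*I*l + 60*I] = 3*l^2 + 8*l*(-2 + I) + 15 - 32*I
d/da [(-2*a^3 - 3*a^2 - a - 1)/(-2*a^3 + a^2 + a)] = (-8*a^4 - 8*a^3 - 8*a^2 + 2*a + 1)/(a^2*(4*a^4 - 4*a^3 - 3*a^2 + 2*a + 1))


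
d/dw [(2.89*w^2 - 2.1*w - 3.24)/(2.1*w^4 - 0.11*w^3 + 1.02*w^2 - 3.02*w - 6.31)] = (-12.138*w^5 + 13.5479*w^4 + 26.754*w^3 - 7.655*w^2 - 29.8622*w + 3.4662)/(4.41*w^8 - 0.462*w^7 + 4.2961*w^6 - 12.9084*w^5 - 24.7972*w^4 - 4.7726*w^3 - 3.752*w^2 + 38.1124*w + 39.8161)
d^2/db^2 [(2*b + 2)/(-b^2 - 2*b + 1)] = 4*(b + 1)*(3*b^2 + 6*b - 4*(b + 1)^2 - 3)/(b^2 + 2*b - 1)^3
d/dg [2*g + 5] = 2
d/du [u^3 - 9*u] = 3*u^2 - 9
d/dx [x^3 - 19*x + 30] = 3*x^2 - 19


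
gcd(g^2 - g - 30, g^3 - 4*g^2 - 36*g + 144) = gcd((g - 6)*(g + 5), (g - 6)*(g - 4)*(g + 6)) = g - 6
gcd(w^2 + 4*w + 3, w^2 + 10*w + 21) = w + 3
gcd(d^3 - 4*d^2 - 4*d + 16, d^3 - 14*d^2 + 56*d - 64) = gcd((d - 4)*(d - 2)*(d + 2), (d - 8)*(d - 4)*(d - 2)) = d^2 - 6*d + 8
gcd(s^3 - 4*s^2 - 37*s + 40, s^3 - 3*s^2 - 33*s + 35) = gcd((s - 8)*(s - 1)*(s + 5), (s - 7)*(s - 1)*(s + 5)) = s^2 + 4*s - 5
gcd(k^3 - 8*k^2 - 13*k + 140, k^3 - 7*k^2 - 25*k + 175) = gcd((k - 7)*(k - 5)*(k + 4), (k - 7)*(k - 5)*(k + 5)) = k^2 - 12*k + 35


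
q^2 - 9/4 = (q - 3/2)*(q + 3/2)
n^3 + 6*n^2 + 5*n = n*(n + 1)*(n + 5)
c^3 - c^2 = c^2*(c - 1)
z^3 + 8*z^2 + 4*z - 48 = (z - 2)*(z + 4)*(z + 6)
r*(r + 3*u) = r^2 + 3*r*u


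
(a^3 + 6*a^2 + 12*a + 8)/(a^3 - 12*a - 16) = (a + 2)/(a - 4)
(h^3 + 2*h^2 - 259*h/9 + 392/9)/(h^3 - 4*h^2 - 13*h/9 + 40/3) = (3*h^2 + 14*h - 49)/(3*h^2 - 4*h - 15)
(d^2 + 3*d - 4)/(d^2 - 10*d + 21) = (d^2 + 3*d - 4)/(d^2 - 10*d + 21)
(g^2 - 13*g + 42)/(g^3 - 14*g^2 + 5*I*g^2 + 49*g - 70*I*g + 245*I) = (g - 6)/(g^2 + g*(-7 + 5*I) - 35*I)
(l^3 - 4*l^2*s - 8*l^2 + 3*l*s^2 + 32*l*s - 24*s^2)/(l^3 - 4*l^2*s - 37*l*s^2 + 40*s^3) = (-l^2 + 3*l*s + 8*l - 24*s)/(-l^2 + 3*l*s + 40*s^2)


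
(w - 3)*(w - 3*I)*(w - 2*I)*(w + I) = w^4 - 3*w^3 - 4*I*w^3 - w^2 + 12*I*w^2 + 3*w - 6*I*w + 18*I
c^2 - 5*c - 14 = (c - 7)*(c + 2)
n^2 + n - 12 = (n - 3)*(n + 4)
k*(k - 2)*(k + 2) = k^3 - 4*k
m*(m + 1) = m^2 + m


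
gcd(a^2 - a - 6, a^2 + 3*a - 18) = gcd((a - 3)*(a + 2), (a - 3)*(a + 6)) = a - 3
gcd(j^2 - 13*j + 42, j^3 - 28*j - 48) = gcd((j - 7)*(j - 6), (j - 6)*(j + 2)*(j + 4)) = j - 6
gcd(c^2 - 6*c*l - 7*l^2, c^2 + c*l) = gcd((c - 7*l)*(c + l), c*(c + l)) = c + l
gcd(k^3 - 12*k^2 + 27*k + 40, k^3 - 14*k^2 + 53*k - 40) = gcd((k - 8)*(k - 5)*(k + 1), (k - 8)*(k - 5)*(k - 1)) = k^2 - 13*k + 40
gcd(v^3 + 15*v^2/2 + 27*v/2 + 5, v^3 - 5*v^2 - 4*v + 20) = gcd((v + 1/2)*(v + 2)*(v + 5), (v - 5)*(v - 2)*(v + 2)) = v + 2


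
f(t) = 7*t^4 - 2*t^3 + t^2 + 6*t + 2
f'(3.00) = 714.00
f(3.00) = 542.00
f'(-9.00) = -20910.00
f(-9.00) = 47414.00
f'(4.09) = 1829.51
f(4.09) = 1865.24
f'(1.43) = 78.47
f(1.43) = 36.05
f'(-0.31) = 3.97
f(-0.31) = 0.36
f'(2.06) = 229.43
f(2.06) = 127.18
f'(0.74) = 15.54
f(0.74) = 8.28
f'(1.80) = 153.46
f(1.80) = 77.86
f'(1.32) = 62.58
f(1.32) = 28.31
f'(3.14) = 819.98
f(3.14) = 649.26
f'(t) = 28*t^3 - 6*t^2 + 2*t + 6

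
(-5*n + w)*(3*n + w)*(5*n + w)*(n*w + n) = -75*n^4*w - 75*n^4 - 25*n^3*w^2 - 25*n^3*w + 3*n^2*w^3 + 3*n^2*w^2 + n*w^4 + n*w^3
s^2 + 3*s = s*(s + 3)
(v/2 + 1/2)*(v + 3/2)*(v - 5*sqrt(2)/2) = v^3/2 - 5*sqrt(2)*v^2/4 + 5*v^2/4 - 25*sqrt(2)*v/8 + 3*v/4 - 15*sqrt(2)/8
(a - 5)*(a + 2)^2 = a^3 - a^2 - 16*a - 20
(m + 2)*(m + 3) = m^2 + 5*m + 6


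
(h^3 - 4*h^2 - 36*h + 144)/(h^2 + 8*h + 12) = (h^2 - 10*h + 24)/(h + 2)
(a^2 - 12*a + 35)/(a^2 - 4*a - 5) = (a - 7)/(a + 1)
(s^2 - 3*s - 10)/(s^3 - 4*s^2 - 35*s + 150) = (s + 2)/(s^2 + s - 30)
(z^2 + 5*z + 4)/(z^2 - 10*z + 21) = (z^2 + 5*z + 4)/(z^2 - 10*z + 21)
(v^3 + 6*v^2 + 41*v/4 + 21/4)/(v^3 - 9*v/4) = (2*v^2 + 9*v + 7)/(v*(2*v - 3))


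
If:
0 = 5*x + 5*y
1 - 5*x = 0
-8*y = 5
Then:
No Solution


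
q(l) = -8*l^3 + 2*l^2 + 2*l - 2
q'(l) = -24*l^2 + 4*l + 2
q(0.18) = -1.62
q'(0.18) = 1.94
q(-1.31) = 16.80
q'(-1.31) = -44.43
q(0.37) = -1.39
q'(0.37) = 0.19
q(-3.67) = 413.04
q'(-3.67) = -335.93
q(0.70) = -2.36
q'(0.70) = -6.96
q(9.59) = -6854.68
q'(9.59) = -2166.87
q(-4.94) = 1001.36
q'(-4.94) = -603.45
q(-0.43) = -1.85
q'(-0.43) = -4.16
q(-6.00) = 1786.00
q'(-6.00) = -886.00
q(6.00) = -1646.00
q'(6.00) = -838.00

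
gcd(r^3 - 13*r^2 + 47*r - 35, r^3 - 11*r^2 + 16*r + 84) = r - 7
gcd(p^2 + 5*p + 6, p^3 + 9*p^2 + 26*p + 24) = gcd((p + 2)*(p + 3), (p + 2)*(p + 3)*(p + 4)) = p^2 + 5*p + 6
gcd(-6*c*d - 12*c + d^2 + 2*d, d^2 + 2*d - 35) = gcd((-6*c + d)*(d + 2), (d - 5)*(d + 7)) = 1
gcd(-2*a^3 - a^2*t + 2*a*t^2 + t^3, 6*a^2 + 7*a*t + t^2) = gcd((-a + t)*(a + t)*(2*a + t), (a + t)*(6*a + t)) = a + t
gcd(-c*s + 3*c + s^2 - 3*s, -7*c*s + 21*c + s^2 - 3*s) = s - 3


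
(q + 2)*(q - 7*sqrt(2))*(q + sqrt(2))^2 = q^4 - 5*sqrt(2)*q^3 + 2*q^3 - 26*q^2 - 10*sqrt(2)*q^2 - 52*q - 14*sqrt(2)*q - 28*sqrt(2)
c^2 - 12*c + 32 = (c - 8)*(c - 4)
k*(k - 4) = k^2 - 4*k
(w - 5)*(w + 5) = w^2 - 25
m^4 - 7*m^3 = m^3*(m - 7)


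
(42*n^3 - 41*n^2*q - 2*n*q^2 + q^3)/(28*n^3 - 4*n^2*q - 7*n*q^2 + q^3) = (-6*n^2 + 5*n*q + q^2)/(-4*n^2 + q^2)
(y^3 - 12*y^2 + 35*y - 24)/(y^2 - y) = y - 11 + 24/y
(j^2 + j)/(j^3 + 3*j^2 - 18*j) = (j + 1)/(j^2 + 3*j - 18)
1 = 1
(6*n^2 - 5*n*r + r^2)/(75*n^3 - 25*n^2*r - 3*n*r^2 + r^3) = (-2*n + r)/(-25*n^2 + r^2)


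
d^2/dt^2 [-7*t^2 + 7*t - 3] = -14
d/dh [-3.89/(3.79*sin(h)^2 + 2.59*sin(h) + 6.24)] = (29.4862*sin(h) + 10.0751)*cos(h)/(3.79*sin(h)^2 + 2.59*sin(h) + 6.24)^2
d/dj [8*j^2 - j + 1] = 16*j - 1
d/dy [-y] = -1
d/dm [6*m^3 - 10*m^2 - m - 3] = 18*m^2 - 20*m - 1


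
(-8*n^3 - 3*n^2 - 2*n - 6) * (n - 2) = -8*n^4 + 13*n^3 + 4*n^2 - 2*n + 12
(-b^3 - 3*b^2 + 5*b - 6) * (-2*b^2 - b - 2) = 2*b^5 + 7*b^4 - 5*b^3 + 13*b^2 - 4*b + 12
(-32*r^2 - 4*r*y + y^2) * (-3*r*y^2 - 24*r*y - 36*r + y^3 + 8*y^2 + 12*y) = 96*r^3*y^2 + 768*r^3*y + 1152*r^3 - 20*r^2*y^3 - 160*r^2*y^2 - 240*r^2*y - 7*r*y^4 - 56*r*y^3 - 84*r*y^2 + y^5 + 8*y^4 + 12*y^3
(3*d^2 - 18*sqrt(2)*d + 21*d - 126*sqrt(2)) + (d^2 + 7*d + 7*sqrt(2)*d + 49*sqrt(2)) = 4*d^2 - 11*sqrt(2)*d + 28*d - 77*sqrt(2)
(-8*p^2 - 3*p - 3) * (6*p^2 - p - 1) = -48*p^4 - 10*p^3 - 7*p^2 + 6*p + 3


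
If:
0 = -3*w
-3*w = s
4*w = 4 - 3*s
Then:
No Solution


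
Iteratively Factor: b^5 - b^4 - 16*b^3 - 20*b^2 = (b)*(b^4 - b^3 - 16*b^2 - 20*b) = b*(b - 5)*(b^3 + 4*b^2 + 4*b) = b^2*(b - 5)*(b^2 + 4*b + 4) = b^2*(b - 5)*(b + 2)*(b + 2)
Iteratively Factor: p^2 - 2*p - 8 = (p + 2)*(p - 4)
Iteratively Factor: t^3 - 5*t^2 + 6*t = (t)*(t^2 - 5*t + 6) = t*(t - 2)*(t - 3)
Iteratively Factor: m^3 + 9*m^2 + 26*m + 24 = (m + 3)*(m^2 + 6*m + 8) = (m + 3)*(m + 4)*(m + 2)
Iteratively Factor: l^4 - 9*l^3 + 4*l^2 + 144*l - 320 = (l - 4)*(l^3 - 5*l^2 - 16*l + 80) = (l - 4)^2*(l^2 - l - 20) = (l - 5)*(l - 4)^2*(l + 4)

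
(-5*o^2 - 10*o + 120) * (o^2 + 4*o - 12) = -5*o^4 - 30*o^3 + 140*o^2 + 600*o - 1440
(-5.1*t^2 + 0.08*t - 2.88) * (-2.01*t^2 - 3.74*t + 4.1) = 10.251*t^4 + 18.9132*t^3 - 15.4204*t^2 + 11.0992*t - 11.808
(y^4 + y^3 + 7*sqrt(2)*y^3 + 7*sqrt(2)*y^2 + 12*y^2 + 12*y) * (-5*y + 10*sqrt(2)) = -5*y^5 - 25*sqrt(2)*y^4 - 5*y^4 - 25*sqrt(2)*y^3 + 80*y^3 + 80*y^2 + 120*sqrt(2)*y^2 + 120*sqrt(2)*y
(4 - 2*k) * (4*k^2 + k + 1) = -8*k^3 + 14*k^2 + 2*k + 4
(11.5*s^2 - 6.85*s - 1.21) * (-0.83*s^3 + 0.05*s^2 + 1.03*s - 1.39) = -9.545*s^5 + 6.2605*s^4 + 12.5068*s^3 - 23.101*s^2 + 8.2752*s + 1.6819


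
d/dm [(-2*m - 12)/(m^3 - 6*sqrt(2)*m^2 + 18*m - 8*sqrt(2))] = 2*(-m^3 + 6*sqrt(2)*m^2 - 18*m + 3*(m + 6)*(m^2 - 4*sqrt(2)*m + 6) + 8*sqrt(2))/(m^3 - 6*sqrt(2)*m^2 + 18*m - 8*sqrt(2))^2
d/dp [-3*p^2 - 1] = -6*p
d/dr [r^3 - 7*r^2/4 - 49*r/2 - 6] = 3*r^2 - 7*r/2 - 49/2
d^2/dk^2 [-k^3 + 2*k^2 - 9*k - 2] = 4 - 6*k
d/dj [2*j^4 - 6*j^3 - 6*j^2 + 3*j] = 8*j^3 - 18*j^2 - 12*j + 3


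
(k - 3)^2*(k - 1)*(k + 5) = k^4 - 2*k^3 - 20*k^2 + 66*k - 45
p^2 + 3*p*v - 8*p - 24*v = (p - 8)*(p + 3*v)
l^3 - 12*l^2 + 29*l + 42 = (l - 7)*(l - 6)*(l + 1)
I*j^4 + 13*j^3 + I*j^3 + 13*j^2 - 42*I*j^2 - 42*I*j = j*(j - 7*I)*(j - 6*I)*(I*j + I)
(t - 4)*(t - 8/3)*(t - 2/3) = t^3 - 22*t^2/3 + 136*t/9 - 64/9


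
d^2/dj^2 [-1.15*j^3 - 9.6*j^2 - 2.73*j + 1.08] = -6.9*j - 19.2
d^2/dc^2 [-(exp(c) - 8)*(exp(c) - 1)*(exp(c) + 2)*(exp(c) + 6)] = (-16*exp(3*c) + 9*exp(2*c) + 208*exp(c) + 44)*exp(c)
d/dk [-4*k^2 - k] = -8*k - 1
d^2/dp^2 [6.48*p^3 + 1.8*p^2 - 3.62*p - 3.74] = 38.88*p + 3.6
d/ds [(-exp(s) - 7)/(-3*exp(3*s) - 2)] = (-9*(exp(s) + 7)*exp(2*s) + 3*exp(3*s) + 2)*exp(s)/(3*exp(3*s) + 2)^2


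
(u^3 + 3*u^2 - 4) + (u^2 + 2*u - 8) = u^3 + 4*u^2 + 2*u - 12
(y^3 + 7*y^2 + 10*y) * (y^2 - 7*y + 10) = y^5 - 29*y^3 + 100*y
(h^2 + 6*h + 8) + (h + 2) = h^2 + 7*h + 10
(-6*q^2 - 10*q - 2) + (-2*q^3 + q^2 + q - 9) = -2*q^3 - 5*q^2 - 9*q - 11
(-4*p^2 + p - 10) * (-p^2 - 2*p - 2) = 4*p^4 + 7*p^3 + 16*p^2 + 18*p + 20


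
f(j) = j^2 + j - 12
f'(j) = 2*j + 1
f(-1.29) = -11.63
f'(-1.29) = -1.58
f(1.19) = -9.39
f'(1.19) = 3.38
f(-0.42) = -12.24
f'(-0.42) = 0.16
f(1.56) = -8.01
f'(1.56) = 4.12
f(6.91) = 42.66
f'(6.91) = 14.82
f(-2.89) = -6.54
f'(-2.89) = -4.78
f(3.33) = 2.42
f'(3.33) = 7.66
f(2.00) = -6.00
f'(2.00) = 5.00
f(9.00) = 78.00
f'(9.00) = 19.00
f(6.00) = 30.00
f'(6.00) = 13.00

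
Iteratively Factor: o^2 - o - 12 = (o + 3)*(o - 4)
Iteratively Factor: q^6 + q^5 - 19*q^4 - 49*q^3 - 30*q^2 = (q + 1)*(q^5 - 19*q^3 - 30*q^2) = (q + 1)*(q + 3)*(q^4 - 3*q^3 - 10*q^2) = q*(q + 1)*(q + 3)*(q^3 - 3*q^2 - 10*q) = q*(q + 1)*(q + 2)*(q + 3)*(q^2 - 5*q) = q*(q - 5)*(q + 1)*(q + 2)*(q + 3)*(q)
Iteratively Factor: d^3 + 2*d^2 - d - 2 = (d + 2)*(d^2 - 1) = (d + 1)*(d + 2)*(d - 1)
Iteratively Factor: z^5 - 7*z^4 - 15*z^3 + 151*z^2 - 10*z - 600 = (z - 5)*(z^4 - 2*z^3 - 25*z^2 + 26*z + 120) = (z - 5)*(z + 2)*(z^3 - 4*z^2 - 17*z + 60) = (z - 5)*(z - 3)*(z + 2)*(z^2 - z - 20) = (z - 5)^2*(z - 3)*(z + 2)*(z + 4)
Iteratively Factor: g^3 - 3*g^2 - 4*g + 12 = (g - 3)*(g^2 - 4) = (g - 3)*(g + 2)*(g - 2)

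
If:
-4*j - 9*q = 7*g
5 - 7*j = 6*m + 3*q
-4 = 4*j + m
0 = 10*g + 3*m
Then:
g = -192/317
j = -477/317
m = 640/317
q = 1084/951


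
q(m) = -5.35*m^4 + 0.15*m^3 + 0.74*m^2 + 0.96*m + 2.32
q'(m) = -21.4*m^3 + 0.45*m^2 + 1.48*m + 0.96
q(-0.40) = 1.91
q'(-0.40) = 1.81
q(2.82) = -324.06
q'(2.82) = -471.20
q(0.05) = 2.37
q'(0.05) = 1.03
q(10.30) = -59960.10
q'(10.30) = -23320.41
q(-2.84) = -345.91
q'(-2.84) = 490.58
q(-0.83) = -0.59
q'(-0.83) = 12.28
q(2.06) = -87.59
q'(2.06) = -181.16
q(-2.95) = -403.10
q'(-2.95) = 549.90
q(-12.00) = -111099.44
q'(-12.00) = 37027.20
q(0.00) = 2.32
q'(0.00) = 0.96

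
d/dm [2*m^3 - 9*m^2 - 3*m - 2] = 6*m^2 - 18*m - 3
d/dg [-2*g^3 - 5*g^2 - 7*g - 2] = -6*g^2 - 10*g - 7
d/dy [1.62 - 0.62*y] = -0.620000000000000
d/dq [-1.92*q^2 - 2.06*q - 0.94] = -3.84*q - 2.06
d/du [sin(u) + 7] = cos(u)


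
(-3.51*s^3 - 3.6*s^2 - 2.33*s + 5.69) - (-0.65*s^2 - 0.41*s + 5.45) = -3.51*s^3 - 2.95*s^2 - 1.92*s + 0.24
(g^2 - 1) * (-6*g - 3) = -6*g^3 - 3*g^2 + 6*g + 3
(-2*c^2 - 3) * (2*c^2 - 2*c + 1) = -4*c^4 + 4*c^3 - 8*c^2 + 6*c - 3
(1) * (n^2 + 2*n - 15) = n^2 + 2*n - 15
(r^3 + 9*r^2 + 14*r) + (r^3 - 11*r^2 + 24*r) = 2*r^3 - 2*r^2 + 38*r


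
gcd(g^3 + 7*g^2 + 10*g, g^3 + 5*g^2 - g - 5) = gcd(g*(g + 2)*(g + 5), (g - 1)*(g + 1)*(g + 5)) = g + 5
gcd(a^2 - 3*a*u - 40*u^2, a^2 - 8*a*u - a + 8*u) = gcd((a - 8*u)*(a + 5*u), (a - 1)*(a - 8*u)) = -a + 8*u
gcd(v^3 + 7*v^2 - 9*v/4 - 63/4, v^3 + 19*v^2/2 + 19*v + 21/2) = v^2 + 17*v/2 + 21/2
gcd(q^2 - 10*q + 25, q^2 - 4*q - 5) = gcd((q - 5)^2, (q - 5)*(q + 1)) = q - 5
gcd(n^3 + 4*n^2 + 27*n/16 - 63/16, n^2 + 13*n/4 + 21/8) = n + 7/4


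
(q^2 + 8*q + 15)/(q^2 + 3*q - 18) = (q^2 + 8*q + 15)/(q^2 + 3*q - 18)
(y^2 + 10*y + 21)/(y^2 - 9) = (y + 7)/(y - 3)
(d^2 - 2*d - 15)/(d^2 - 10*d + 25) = (d + 3)/(d - 5)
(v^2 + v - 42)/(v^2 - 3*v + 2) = (v^2 + v - 42)/(v^2 - 3*v + 2)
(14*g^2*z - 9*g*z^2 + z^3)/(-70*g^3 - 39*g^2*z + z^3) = z*(-2*g + z)/(10*g^2 + 7*g*z + z^2)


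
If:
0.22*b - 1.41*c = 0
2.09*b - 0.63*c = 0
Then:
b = 0.00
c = 0.00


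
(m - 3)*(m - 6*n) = m^2 - 6*m*n - 3*m + 18*n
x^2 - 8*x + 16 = (x - 4)^2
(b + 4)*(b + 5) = b^2 + 9*b + 20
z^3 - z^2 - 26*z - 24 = (z - 6)*(z + 1)*(z + 4)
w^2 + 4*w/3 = w*(w + 4/3)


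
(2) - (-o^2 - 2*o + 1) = o^2 + 2*o + 1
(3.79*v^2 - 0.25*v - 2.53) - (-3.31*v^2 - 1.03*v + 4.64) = 7.1*v^2 + 0.78*v - 7.17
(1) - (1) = 0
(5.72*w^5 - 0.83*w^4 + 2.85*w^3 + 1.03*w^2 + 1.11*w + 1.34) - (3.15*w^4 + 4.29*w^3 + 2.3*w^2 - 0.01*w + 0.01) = 5.72*w^5 - 3.98*w^4 - 1.44*w^3 - 1.27*w^2 + 1.12*w + 1.33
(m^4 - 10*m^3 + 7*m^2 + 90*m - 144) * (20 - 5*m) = -5*m^5 + 70*m^4 - 235*m^3 - 310*m^2 + 2520*m - 2880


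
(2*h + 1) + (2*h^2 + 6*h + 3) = 2*h^2 + 8*h + 4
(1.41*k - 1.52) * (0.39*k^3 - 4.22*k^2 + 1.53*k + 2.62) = 0.5499*k^4 - 6.543*k^3 + 8.5717*k^2 + 1.3686*k - 3.9824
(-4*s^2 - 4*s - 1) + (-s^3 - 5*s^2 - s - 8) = -s^3 - 9*s^2 - 5*s - 9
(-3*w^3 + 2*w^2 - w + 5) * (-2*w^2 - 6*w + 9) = 6*w^5 + 14*w^4 - 37*w^3 + 14*w^2 - 39*w + 45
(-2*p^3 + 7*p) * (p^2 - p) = -2*p^5 + 2*p^4 + 7*p^3 - 7*p^2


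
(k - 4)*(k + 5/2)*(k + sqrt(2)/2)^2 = k^4 - 3*k^3/2 + sqrt(2)*k^3 - 19*k^2/2 - 3*sqrt(2)*k^2/2 - 10*sqrt(2)*k - 3*k/4 - 5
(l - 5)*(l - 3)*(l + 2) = l^3 - 6*l^2 - l + 30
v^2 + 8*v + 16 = (v + 4)^2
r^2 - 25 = (r - 5)*(r + 5)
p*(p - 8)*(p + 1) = p^3 - 7*p^2 - 8*p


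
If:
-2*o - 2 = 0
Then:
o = -1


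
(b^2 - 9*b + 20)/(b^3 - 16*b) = (b - 5)/(b*(b + 4))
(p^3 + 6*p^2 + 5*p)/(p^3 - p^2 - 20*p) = (p^2 + 6*p + 5)/(p^2 - p - 20)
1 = 1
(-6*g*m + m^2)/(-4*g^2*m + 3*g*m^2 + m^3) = (-6*g + m)/(-4*g^2 + 3*g*m + m^2)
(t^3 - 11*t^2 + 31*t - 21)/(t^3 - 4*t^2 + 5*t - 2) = (t^2 - 10*t + 21)/(t^2 - 3*t + 2)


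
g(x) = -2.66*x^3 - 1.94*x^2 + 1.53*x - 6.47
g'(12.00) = -1194.15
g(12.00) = -4863.95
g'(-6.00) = -262.47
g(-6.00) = 489.07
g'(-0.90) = -1.44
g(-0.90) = -7.48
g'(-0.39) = 1.83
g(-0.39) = -7.20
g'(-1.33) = -7.43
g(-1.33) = -5.68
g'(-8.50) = -542.04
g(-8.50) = 1473.93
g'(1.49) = -21.97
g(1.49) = -17.30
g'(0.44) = -1.72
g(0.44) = -6.40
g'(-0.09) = 1.81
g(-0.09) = -6.62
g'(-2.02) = -23.19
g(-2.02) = 4.45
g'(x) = -7.98*x^2 - 3.88*x + 1.53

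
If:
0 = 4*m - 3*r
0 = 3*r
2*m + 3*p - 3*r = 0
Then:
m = 0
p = 0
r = 0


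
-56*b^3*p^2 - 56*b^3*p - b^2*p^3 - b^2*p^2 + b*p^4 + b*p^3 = p*(-8*b + p)*(7*b + p)*(b*p + b)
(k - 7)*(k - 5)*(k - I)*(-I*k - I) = -I*k^4 - k^3 + 11*I*k^3 + 11*k^2 - 23*I*k^2 - 23*k - 35*I*k - 35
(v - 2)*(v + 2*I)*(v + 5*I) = v^3 - 2*v^2 + 7*I*v^2 - 10*v - 14*I*v + 20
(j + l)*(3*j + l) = 3*j^2 + 4*j*l + l^2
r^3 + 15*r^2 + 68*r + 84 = (r + 2)*(r + 6)*(r + 7)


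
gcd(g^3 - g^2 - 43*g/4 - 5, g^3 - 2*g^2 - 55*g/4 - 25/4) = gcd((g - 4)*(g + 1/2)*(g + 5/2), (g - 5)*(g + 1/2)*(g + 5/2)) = g^2 + 3*g + 5/4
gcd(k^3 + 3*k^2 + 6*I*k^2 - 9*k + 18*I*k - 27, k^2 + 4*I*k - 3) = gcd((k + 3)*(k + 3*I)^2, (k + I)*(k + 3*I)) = k + 3*I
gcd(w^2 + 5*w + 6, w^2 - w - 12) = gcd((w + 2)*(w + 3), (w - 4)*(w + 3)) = w + 3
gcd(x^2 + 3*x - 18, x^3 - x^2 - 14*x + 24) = x - 3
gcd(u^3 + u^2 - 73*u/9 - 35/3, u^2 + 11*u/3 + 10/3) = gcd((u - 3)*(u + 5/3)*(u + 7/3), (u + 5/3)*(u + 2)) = u + 5/3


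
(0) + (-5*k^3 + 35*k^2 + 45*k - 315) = -5*k^3 + 35*k^2 + 45*k - 315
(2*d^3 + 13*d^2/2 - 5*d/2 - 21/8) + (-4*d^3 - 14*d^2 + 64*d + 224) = -2*d^3 - 15*d^2/2 + 123*d/2 + 1771/8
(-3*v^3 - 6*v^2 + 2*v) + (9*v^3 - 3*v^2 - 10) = 6*v^3 - 9*v^2 + 2*v - 10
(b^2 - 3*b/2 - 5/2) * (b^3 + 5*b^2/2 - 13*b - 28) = b^5 + b^4 - 77*b^3/4 - 59*b^2/4 + 149*b/2 + 70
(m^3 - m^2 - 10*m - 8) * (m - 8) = m^4 - 9*m^3 - 2*m^2 + 72*m + 64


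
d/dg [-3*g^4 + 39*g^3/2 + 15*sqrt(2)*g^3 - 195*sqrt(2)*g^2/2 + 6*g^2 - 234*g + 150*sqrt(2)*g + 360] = -12*g^3 + 117*g^2/2 + 45*sqrt(2)*g^2 - 195*sqrt(2)*g + 12*g - 234 + 150*sqrt(2)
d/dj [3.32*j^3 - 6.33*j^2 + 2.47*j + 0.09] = 9.96*j^2 - 12.66*j + 2.47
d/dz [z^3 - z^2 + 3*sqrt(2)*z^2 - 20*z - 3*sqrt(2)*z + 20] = 3*z^2 - 2*z + 6*sqrt(2)*z - 20 - 3*sqrt(2)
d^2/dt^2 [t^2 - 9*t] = 2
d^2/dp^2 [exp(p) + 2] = exp(p)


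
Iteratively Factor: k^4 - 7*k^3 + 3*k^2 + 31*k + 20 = (k + 1)*(k^3 - 8*k^2 + 11*k + 20) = (k + 1)^2*(k^2 - 9*k + 20) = (k - 4)*(k + 1)^2*(k - 5)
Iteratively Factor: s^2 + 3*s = (s)*(s + 3)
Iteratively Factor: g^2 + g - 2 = (g + 2)*(g - 1)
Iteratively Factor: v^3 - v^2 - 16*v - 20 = (v + 2)*(v^2 - 3*v - 10) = (v - 5)*(v + 2)*(v + 2)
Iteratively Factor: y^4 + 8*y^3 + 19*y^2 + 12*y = (y)*(y^3 + 8*y^2 + 19*y + 12) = y*(y + 1)*(y^2 + 7*y + 12) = y*(y + 1)*(y + 3)*(y + 4)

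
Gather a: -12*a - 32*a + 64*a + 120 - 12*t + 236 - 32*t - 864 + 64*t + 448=20*a + 20*t - 60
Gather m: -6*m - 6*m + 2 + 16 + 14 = 32 - 12*m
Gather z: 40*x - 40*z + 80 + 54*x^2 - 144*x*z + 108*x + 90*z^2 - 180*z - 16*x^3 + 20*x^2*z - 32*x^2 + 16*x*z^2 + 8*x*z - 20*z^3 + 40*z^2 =-16*x^3 + 22*x^2 + 148*x - 20*z^3 + z^2*(16*x + 130) + z*(20*x^2 - 136*x - 220) + 80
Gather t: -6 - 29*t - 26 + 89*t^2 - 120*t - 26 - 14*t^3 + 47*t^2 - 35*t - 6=-14*t^3 + 136*t^2 - 184*t - 64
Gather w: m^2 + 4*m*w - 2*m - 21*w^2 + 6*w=m^2 - 2*m - 21*w^2 + w*(4*m + 6)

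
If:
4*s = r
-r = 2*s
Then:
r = 0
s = 0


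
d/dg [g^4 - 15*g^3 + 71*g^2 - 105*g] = 4*g^3 - 45*g^2 + 142*g - 105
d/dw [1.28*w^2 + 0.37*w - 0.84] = 2.56*w + 0.37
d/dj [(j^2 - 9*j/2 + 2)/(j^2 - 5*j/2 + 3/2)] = (8*j^2 - 4*j - 7)/(4*j^4 - 20*j^3 + 37*j^2 - 30*j + 9)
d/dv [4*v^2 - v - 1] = 8*v - 1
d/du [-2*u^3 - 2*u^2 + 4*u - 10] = -6*u^2 - 4*u + 4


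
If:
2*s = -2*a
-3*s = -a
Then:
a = 0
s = 0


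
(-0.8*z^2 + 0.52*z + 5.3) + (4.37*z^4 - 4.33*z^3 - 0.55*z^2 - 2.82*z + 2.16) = 4.37*z^4 - 4.33*z^3 - 1.35*z^2 - 2.3*z + 7.46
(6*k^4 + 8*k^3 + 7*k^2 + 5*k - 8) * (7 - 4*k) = -24*k^5 + 10*k^4 + 28*k^3 + 29*k^2 + 67*k - 56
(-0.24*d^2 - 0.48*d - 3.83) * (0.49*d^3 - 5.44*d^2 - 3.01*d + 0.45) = -0.1176*d^5 + 1.0704*d^4 + 1.4569*d^3 + 22.172*d^2 + 11.3123*d - 1.7235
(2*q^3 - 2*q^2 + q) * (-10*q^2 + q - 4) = -20*q^5 + 22*q^4 - 20*q^3 + 9*q^2 - 4*q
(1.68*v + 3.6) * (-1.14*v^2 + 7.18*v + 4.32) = -1.9152*v^3 + 7.9584*v^2 + 33.1056*v + 15.552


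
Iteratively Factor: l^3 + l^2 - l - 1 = (l + 1)*(l^2 - 1) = (l - 1)*(l + 1)*(l + 1)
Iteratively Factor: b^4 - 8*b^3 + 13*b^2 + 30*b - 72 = (b - 3)*(b^3 - 5*b^2 - 2*b + 24) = (b - 4)*(b - 3)*(b^2 - b - 6) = (b - 4)*(b - 3)*(b + 2)*(b - 3)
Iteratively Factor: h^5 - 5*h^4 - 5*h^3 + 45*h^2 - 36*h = (h - 1)*(h^4 - 4*h^3 - 9*h^2 + 36*h) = (h - 3)*(h - 1)*(h^3 - h^2 - 12*h) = h*(h - 3)*(h - 1)*(h^2 - h - 12) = h*(h - 3)*(h - 1)*(h + 3)*(h - 4)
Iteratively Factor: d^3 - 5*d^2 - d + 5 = (d - 5)*(d^2 - 1) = (d - 5)*(d - 1)*(d + 1)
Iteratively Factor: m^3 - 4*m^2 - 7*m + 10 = (m - 1)*(m^2 - 3*m - 10) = (m - 5)*(m - 1)*(m + 2)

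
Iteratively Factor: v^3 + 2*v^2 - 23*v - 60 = (v + 3)*(v^2 - v - 20) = (v - 5)*(v + 3)*(v + 4)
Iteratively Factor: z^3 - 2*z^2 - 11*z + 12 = (z + 3)*(z^2 - 5*z + 4) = (z - 1)*(z + 3)*(z - 4)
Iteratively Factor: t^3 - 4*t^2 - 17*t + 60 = (t - 3)*(t^2 - t - 20) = (t - 3)*(t + 4)*(t - 5)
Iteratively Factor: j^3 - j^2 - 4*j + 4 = (j + 2)*(j^2 - 3*j + 2) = (j - 2)*(j + 2)*(j - 1)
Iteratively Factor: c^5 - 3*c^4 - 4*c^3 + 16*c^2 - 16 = (c - 2)*(c^4 - c^3 - 6*c^2 + 4*c + 8) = (c - 2)*(c + 1)*(c^3 - 2*c^2 - 4*c + 8) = (c - 2)^2*(c + 1)*(c^2 - 4) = (c - 2)^3*(c + 1)*(c + 2)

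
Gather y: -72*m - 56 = -72*m - 56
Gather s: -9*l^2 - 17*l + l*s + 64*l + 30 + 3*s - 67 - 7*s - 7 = -9*l^2 + 47*l + s*(l - 4) - 44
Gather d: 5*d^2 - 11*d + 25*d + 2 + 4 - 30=5*d^2 + 14*d - 24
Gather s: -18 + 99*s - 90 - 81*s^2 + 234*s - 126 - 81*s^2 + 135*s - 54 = -162*s^2 + 468*s - 288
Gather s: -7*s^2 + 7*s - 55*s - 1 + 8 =-7*s^2 - 48*s + 7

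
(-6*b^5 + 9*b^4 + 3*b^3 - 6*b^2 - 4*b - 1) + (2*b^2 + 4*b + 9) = -6*b^5 + 9*b^4 + 3*b^3 - 4*b^2 + 8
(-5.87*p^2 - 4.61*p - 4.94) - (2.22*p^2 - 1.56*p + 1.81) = -8.09*p^2 - 3.05*p - 6.75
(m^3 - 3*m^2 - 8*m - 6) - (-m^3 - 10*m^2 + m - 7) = 2*m^3 + 7*m^2 - 9*m + 1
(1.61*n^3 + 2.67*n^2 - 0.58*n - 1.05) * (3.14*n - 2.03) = 5.0554*n^4 + 5.1155*n^3 - 7.2413*n^2 - 2.1196*n + 2.1315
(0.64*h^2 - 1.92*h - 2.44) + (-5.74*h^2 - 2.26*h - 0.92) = -5.1*h^2 - 4.18*h - 3.36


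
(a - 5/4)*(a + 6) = a^2 + 19*a/4 - 15/2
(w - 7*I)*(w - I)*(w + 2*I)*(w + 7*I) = w^4 + I*w^3 + 51*w^2 + 49*I*w + 98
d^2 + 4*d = d*(d + 4)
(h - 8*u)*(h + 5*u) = h^2 - 3*h*u - 40*u^2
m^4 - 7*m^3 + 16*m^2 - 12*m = m*(m - 3)*(m - 2)^2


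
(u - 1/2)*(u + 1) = u^2 + u/2 - 1/2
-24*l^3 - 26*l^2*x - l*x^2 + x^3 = (-6*l + x)*(l + x)*(4*l + x)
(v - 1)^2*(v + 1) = v^3 - v^2 - v + 1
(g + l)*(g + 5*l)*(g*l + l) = g^3*l + 6*g^2*l^2 + g^2*l + 5*g*l^3 + 6*g*l^2 + 5*l^3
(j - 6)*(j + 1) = j^2 - 5*j - 6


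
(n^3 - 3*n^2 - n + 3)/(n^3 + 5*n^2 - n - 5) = (n - 3)/(n + 5)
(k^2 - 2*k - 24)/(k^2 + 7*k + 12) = (k - 6)/(k + 3)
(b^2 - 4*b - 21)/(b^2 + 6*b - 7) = (b^2 - 4*b - 21)/(b^2 + 6*b - 7)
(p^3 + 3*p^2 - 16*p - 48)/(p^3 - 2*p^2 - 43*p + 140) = (p^2 + 7*p + 12)/(p^2 + 2*p - 35)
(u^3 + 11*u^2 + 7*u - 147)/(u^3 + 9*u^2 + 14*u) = (u^2 + 4*u - 21)/(u*(u + 2))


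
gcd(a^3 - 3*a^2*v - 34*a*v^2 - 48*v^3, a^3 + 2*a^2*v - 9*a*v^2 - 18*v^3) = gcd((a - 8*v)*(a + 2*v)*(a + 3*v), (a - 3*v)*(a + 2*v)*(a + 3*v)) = a^2 + 5*a*v + 6*v^2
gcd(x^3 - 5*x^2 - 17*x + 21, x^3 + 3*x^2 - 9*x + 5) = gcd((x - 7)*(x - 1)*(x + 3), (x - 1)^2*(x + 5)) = x - 1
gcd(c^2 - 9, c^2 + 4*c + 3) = c + 3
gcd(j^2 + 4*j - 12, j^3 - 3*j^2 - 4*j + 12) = j - 2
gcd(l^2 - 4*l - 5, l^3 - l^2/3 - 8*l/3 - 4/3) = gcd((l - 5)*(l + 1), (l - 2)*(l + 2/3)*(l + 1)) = l + 1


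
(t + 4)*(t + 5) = t^2 + 9*t + 20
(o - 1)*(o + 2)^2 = o^3 + 3*o^2 - 4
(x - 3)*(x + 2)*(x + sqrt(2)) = x^3 - x^2 + sqrt(2)*x^2 - 6*x - sqrt(2)*x - 6*sqrt(2)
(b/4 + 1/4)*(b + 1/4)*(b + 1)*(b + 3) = b^4/4 + 21*b^3/16 + 33*b^2/16 + 19*b/16 + 3/16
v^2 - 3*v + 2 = (v - 2)*(v - 1)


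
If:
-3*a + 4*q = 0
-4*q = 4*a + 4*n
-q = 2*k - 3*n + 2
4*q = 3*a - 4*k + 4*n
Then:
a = -4/5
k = 7/5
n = 7/5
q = -3/5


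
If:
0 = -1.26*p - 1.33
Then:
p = -1.06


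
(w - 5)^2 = w^2 - 10*w + 25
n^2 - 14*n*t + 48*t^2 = (n - 8*t)*(n - 6*t)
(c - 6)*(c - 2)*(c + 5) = c^3 - 3*c^2 - 28*c + 60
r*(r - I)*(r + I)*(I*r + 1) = I*r^4 + r^3 + I*r^2 + r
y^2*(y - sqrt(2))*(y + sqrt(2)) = y^4 - 2*y^2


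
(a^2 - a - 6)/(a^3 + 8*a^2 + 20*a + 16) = (a - 3)/(a^2 + 6*a + 8)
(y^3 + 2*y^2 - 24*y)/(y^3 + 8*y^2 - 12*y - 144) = y/(y + 6)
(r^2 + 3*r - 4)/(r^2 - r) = (r + 4)/r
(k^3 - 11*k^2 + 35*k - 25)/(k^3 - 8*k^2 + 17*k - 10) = (k - 5)/(k - 2)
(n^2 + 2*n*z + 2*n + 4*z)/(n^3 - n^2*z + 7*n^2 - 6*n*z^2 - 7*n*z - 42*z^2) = (-n - 2)/(-n^2 + 3*n*z - 7*n + 21*z)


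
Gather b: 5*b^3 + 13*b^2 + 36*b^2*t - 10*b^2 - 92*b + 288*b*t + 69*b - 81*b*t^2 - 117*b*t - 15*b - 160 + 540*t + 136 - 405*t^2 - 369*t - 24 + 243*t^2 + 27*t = 5*b^3 + b^2*(36*t + 3) + b*(-81*t^2 + 171*t - 38) - 162*t^2 + 198*t - 48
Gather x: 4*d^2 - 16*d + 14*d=4*d^2 - 2*d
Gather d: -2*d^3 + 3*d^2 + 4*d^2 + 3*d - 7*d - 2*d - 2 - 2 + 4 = -2*d^3 + 7*d^2 - 6*d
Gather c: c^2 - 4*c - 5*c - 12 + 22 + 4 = c^2 - 9*c + 14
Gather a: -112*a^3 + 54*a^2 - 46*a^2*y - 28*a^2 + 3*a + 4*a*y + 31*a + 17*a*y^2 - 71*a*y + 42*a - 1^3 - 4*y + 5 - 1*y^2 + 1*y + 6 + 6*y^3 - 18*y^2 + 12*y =-112*a^3 + a^2*(26 - 46*y) + a*(17*y^2 - 67*y + 76) + 6*y^3 - 19*y^2 + 9*y + 10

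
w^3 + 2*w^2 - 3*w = w*(w - 1)*(w + 3)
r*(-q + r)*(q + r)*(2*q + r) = -2*q^3*r - q^2*r^2 + 2*q*r^3 + r^4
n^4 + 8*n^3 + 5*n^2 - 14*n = n*(n - 1)*(n + 2)*(n + 7)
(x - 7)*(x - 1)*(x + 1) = x^3 - 7*x^2 - x + 7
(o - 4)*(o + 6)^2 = o^3 + 8*o^2 - 12*o - 144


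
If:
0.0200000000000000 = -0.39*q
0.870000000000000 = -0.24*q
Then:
No Solution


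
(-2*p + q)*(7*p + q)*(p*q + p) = -14*p^3*q - 14*p^3 + 5*p^2*q^2 + 5*p^2*q + p*q^3 + p*q^2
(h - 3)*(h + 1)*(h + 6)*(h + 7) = h^4 + 11*h^3 + 13*h^2 - 123*h - 126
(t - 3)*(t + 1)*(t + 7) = t^3 + 5*t^2 - 17*t - 21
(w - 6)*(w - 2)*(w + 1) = w^3 - 7*w^2 + 4*w + 12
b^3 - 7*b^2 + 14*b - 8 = (b - 4)*(b - 2)*(b - 1)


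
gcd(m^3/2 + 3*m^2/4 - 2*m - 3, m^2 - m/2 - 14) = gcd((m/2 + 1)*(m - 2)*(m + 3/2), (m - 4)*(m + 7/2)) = 1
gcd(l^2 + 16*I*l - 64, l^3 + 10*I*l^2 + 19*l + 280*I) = l + 8*I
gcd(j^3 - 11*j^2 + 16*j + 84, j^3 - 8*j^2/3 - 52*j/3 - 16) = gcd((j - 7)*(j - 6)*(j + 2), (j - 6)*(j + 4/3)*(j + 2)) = j^2 - 4*j - 12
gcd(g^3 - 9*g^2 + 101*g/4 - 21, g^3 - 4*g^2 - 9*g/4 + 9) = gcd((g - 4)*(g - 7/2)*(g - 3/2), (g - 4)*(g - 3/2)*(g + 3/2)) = g^2 - 11*g/2 + 6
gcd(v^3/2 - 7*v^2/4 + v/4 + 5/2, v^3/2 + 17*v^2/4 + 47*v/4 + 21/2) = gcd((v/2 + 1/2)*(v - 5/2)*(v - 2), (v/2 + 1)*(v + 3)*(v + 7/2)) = 1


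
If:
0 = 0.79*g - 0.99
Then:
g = 1.25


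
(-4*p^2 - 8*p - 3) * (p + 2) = -4*p^3 - 16*p^2 - 19*p - 6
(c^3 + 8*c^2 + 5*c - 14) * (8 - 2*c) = -2*c^4 - 8*c^3 + 54*c^2 + 68*c - 112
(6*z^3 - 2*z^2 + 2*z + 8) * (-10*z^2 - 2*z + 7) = -60*z^5 + 8*z^4 + 26*z^3 - 98*z^2 - 2*z + 56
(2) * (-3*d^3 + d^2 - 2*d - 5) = -6*d^3 + 2*d^2 - 4*d - 10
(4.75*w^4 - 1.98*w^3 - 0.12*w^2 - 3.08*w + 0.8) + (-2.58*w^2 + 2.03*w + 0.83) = 4.75*w^4 - 1.98*w^3 - 2.7*w^2 - 1.05*w + 1.63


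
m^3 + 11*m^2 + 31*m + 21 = (m + 1)*(m + 3)*(m + 7)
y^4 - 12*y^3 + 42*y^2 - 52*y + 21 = (y - 7)*(y - 3)*(y - 1)^2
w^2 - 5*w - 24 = (w - 8)*(w + 3)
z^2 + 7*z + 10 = (z + 2)*(z + 5)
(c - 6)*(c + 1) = c^2 - 5*c - 6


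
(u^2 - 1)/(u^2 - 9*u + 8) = (u + 1)/(u - 8)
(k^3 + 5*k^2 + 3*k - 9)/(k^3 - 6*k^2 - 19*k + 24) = (k + 3)/(k - 8)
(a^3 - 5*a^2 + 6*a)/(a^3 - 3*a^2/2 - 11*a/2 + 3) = 2*a*(a - 2)/(2*a^2 + 3*a - 2)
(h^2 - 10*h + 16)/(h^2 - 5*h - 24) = (h - 2)/(h + 3)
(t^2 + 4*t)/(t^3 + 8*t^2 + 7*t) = (t + 4)/(t^2 + 8*t + 7)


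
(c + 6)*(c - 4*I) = c^2 + 6*c - 4*I*c - 24*I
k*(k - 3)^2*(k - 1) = k^4 - 7*k^3 + 15*k^2 - 9*k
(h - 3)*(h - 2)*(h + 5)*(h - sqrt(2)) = h^4 - sqrt(2)*h^3 - 19*h^2 + 19*sqrt(2)*h + 30*h - 30*sqrt(2)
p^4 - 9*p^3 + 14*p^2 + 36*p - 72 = (p - 6)*(p - 3)*(p - 2)*(p + 2)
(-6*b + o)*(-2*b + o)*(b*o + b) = 12*b^3*o + 12*b^3 - 8*b^2*o^2 - 8*b^2*o + b*o^3 + b*o^2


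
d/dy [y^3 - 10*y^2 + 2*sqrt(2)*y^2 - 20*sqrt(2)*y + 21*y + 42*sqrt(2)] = 3*y^2 - 20*y + 4*sqrt(2)*y - 20*sqrt(2) + 21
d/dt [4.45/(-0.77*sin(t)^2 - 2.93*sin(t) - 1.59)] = (6.853*sin(t) + 13.0385)*cos(t)/(0.77*sin(t)^2 + 2.93*sin(t) + 1.59)^2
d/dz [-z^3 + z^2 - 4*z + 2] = -3*z^2 + 2*z - 4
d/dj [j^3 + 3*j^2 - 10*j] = 3*j^2 + 6*j - 10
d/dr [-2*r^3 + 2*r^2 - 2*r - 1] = -6*r^2 + 4*r - 2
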